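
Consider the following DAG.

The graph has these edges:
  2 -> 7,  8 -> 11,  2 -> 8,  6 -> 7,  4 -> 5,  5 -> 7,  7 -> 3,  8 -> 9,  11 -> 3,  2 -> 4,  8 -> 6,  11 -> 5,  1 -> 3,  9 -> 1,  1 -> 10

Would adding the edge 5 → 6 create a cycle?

Adding 5→6 creates a cycle iff 6 can already reach 5.
Explore from 6: no path reaches 5. The graph stays acyclic.

No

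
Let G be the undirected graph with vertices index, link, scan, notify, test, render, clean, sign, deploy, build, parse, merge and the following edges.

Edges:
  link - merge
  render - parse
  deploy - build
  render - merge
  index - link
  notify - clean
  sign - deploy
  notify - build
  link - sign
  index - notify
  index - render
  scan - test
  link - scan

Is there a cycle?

DFS, tracking each vertex's parent; an edge to a visited non-parent vertex closes a cycle.
Start from merge:
visit merge (parent –)
  visit link (parent merge)
    visit scan (parent link)
      visit test (parent scan)
        test–scan: parent, skip
      scan–link: parent, skip
    visit sign (parent link)
      visit deploy (parent sign)
        visit build (parent deploy)
          build–deploy: parent, skip
          visit notify (parent build)
            notify–build: parent, skip
            visit index (parent notify)
              visit render (parent index)
                visit parse (parent render)
                  parse–render: parent, skip
                render–merge: merge visited and ≠ parent → cycle
Cycle: merge – link – sign – deploy – build – notify – index – render – merge.

Yes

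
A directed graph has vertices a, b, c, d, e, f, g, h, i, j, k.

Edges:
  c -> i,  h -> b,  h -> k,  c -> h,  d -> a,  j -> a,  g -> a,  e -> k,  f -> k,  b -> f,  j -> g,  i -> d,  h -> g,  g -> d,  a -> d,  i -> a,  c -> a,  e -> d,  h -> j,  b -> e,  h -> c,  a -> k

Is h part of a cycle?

Yes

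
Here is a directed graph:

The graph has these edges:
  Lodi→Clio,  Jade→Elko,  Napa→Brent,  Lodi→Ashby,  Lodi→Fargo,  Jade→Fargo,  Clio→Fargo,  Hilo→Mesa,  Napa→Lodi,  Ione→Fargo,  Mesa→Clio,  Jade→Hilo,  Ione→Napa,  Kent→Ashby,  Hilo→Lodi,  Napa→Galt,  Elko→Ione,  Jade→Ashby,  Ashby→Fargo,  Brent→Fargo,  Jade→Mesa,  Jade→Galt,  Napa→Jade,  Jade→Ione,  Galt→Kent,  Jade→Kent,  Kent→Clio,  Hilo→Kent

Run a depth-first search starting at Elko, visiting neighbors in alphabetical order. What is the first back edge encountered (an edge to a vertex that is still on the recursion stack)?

Jade->Elko

DFS from Elko (visiting neighbors in alphabetical order); mark gray on enter, black on exit:
Elko gray
  Ione gray
    Fargo gray
    Fargo black
    Napa gray
      Brent gray
        Brent→Fargo: Fargo black — skip
      Brent black
      Galt gray
        Kent gray
          Ashby gray
            Ashby→Fargo: Fargo black — skip
          Ashby black
          Clio gray
            Clio→Fargo: Fargo black — skip
          Clio black
        Kent black
      Galt black
      Jade gray
        Jade→Ashby: Ashby black — skip
        Jade→Elko: Elko is gray → back edge
First back edge: Jade → Elko.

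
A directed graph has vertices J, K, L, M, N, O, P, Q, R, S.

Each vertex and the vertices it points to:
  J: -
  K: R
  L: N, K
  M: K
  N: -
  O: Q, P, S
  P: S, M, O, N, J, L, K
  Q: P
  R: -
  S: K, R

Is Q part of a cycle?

Q is on a cycle iff Q can reach itself via ≥1 edge.
Q → P → O → Q — yes.

Yes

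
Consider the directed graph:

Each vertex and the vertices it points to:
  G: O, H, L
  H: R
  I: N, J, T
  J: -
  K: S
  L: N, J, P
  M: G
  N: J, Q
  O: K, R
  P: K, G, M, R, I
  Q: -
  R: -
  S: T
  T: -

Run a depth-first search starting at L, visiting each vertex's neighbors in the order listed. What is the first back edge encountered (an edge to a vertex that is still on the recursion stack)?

G->L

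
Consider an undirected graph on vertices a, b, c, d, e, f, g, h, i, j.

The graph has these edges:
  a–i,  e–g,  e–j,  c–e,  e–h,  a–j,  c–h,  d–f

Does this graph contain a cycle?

Yes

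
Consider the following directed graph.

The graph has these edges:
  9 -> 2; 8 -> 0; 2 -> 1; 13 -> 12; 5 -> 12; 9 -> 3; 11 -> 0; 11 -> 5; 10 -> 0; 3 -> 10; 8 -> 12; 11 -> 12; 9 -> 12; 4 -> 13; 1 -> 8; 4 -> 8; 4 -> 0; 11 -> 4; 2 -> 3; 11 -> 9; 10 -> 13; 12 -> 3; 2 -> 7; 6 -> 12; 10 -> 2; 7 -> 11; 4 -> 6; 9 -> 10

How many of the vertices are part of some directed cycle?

13

A vertex is on a directed cycle iff it belongs to a strongly connected component of size ≥ 2 (or has a self-loop).
The vertices on cycles are {1, 2, 3, 4, 5, 6, 7, 8, 9, 10, 11, 12, 13} — 13 in total.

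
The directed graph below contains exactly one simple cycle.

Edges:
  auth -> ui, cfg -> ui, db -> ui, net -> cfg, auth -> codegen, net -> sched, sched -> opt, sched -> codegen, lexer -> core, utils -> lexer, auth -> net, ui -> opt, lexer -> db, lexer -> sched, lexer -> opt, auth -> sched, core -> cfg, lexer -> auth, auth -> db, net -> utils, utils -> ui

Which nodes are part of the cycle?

net, auth, lexer, utils

DFS with gray/black marking from lexer:
lexer gray
  auth gray
    db gray
      ui gray
        opt gray
        opt black
      ui black
    db black
    codegen gray
    codegen black
    net gray
      utils gray
        utils→ui: ui black — skip
        utils→lexer: lexer is gray → back edge
Back edge closes the cycle lexer → auth → net → utils → lexer; its vertices are {net, auth, lexer, utils}.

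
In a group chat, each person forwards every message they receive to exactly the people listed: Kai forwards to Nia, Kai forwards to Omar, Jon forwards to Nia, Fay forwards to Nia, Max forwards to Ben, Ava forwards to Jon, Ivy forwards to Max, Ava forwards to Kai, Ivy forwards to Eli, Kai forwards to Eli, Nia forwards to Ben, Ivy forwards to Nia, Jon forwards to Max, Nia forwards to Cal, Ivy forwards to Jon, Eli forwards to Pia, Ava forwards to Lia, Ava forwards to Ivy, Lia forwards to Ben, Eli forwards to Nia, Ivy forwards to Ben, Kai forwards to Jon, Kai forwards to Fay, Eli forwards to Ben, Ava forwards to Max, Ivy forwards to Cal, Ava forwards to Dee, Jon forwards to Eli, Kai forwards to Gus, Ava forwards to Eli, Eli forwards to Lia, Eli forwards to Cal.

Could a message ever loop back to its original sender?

No

DFS with white/gray/black marking, starting from Kai:
Kai gray
  Fay gray
    Nia gray
      Ben gray
      Ben black
      Cal gray
      Cal black
    Nia black
  Fay black
  Omar gray
  Omar black
  Eli gray
    Pia gray
    Pia black
    Eli→Cal: Cal black — skip
    Eli→Ben: Ben black — skip
    Eli→Nia: Nia black — skip
    Lia gray
      Lia→Ben: Ben black — skip
    Lia black
  Eli black
  Gus gray
  Gus black
  Kai→Nia: Nia black — skip
  Jon gray
    Jon→Nia: Nia black — skip
    Max gray
      Max→Ben: Ben black — skip
    Max black
    Jon→Eli: Eli black — skip
  Jon black
Kai black
Ava gray
  Ava→Max: Max black — skip
  Ava→Eli: Eli black — skip
  Ava→Jon: Jon black — skip
  Ava→Lia: Lia black — skip
  Ava→Kai: Kai black — skip
  Dee gray
  Dee black
  Ivy gray
    Ivy→Max: Max black — skip
    Ivy→Ben: Ben black — skip
    Ivy→Eli: Eli black — skip
    Ivy→Cal: Cal black — skip
    Ivy→Nia: Nia black — skip
    Ivy→Jon: Jon black — skip
  Ivy black
Ava black
Every edge goes to a white or black vertex — no back edge, so the graph is acyclic.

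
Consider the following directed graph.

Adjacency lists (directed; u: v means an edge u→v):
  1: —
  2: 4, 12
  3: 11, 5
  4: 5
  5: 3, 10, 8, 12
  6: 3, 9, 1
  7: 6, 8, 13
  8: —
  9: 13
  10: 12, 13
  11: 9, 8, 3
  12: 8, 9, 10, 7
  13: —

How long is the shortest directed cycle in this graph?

2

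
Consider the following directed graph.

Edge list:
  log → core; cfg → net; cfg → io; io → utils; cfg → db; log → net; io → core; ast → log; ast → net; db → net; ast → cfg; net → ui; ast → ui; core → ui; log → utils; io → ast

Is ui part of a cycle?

ui lies on a cycle iff there is a path from ui back to itself.
Exploring from ui, it never reaches itself; equivalently, its strongly connected component is a singleton.

No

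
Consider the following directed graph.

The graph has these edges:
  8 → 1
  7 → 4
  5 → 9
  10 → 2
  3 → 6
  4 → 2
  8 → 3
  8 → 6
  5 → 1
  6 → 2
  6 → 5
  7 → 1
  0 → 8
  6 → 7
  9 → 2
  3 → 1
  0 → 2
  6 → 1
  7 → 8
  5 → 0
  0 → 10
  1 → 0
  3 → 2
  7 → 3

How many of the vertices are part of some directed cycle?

A vertex is on a directed cycle iff it belongs to a strongly connected component of size ≥ 2 (or has a self-loop).
The vertices on cycles are {0, 1, 3, 5, 6, 7, 8} — 7 in total.

7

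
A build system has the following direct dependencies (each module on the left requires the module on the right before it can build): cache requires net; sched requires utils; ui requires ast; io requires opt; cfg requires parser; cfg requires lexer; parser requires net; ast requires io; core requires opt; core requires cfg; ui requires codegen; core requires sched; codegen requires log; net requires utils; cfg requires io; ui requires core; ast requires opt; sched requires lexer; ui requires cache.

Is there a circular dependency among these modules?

DFS with white/gray/black marking, starting from io:
io gray
  opt gray
  opt black
io black
ui gray
  cache gray
    net gray
      utils gray
      utils black
    net black
  cache black
  core gray
    cfg gray
      cfg→io: io black — skip
      lexer gray
      lexer black
      parser gray
        parser→net: net black — skip
      parser black
    cfg black
    sched gray
      sched→lexer: lexer black — skip
      sched→utils: utils black — skip
    sched black
    core→opt: opt black — skip
  core black
  ast gray
    ast→opt: opt black — skip
    ast→io: io black — skip
  ast black
  codegen gray
    log gray
    log black
  codegen black
ui black
Every edge goes to a white or black vertex — no back edge, so the graph is acyclic.

No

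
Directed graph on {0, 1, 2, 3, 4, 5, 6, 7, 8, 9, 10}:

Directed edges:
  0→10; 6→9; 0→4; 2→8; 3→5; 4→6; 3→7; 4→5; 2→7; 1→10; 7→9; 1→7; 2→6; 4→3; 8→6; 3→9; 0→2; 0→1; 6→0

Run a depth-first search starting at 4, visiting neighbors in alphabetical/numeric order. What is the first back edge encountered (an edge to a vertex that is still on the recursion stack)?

2->6

DFS from 4 (visiting neighbors in alphabetical/numeric order); mark gray on enter, black on exit:
4 gray
  3 gray
    5 gray
    5 black
    7 gray
      9 gray
      9 black
    7 black
    3→9: 9 black — skip
  3 black
  4→5: 5 black — skip
  6 gray
    0 gray
      1 gray
        1→7: 7 black — skip
        10 gray
        10 black
      1 black
      2 gray
        2→6: 6 is gray → back edge
First back edge: 2 → 6.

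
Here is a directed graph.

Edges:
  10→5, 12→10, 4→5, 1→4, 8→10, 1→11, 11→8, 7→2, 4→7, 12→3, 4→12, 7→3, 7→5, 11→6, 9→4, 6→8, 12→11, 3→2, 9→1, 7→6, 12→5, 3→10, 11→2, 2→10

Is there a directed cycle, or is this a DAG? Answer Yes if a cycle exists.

DFS with white/gray/black marking, starting from 1:
1 gray
  4 gray
    5 gray
    5 black
    12 gray
      12→5: 5 black — skip
      10 gray
        10→5: 5 black — skip
      10 black
      3 gray
        3→10: 10 black — skip
        2 gray
          2→10: 10 black — skip
        2 black
      3 black
      11 gray
        6 gray
          8 gray
            8→10: 10 black — skip
          8 black
        6 black
        11→2: 2 black — skip
        11→8: 8 black — skip
      11 black
    12 black
    7 gray
      7→2: 2 black — skip
      7→5: 5 black — skip
      7→3: 3 black — skip
      7→6: 6 black — skip
    7 black
  4 black
  1→11: 11 black — skip
1 black
9 gray
  9→1: 1 black — skip
  9→4: 4 black — skip
9 black
Every edge goes to a white or black vertex — no back edge, so the graph is acyclic.

No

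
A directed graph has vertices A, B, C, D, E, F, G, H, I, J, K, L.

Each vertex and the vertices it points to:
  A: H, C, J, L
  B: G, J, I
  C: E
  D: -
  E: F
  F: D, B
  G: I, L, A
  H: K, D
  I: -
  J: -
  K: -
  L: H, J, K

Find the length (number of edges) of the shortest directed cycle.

6

For each vertex v, BFS finds the shortest path from v back to v.
The shortest such closed walk is F → B → G → A → C → E → F, length 6.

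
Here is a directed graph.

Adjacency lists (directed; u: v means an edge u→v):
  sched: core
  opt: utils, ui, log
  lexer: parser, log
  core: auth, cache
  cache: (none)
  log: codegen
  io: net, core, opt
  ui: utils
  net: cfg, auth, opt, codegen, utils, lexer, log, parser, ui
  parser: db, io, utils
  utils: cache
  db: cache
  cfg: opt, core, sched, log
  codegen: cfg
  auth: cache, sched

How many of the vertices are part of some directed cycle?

11

A vertex is on a directed cycle iff it belongs to a strongly connected component of size ≥ 2 (or has a self-loop).
The vertices on cycles are {io, cfg, log, net, opt, auth, core, lexer, sched, parser, codegen} — 11 in total.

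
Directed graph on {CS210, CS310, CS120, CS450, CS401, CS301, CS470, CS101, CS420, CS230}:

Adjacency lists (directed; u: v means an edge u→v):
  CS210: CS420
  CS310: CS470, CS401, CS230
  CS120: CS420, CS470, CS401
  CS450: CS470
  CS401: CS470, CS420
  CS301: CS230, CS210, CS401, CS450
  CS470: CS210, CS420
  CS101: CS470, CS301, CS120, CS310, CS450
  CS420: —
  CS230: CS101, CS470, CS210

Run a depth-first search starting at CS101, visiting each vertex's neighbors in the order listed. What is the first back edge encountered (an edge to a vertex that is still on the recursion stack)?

CS230->CS101

DFS from CS101 (visiting each vertex's neighbors in the order listed); mark gray on enter, black on exit:
CS101 gray
  CS470 gray
    CS210 gray
      CS420 gray
      CS420 black
    CS210 black
    CS470→CS420: CS420 black — skip
  CS470 black
  CS301 gray
    CS230 gray
      CS230→CS101: CS101 is gray → back edge
First back edge: CS230 → CS101.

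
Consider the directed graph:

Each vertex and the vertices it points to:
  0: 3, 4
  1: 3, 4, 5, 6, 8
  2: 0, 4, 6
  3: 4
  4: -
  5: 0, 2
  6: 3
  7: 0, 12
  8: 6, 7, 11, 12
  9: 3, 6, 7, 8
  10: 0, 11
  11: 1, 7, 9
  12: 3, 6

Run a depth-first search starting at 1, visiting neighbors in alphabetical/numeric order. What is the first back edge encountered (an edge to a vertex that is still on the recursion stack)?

DFS from 1 (visiting neighbors in alphabetical/numeric order); mark gray on enter, black on exit:
1 gray
  3 gray
    4 gray
    4 black
  3 black
  1→4: 4 black — skip
  5 gray
    0 gray
      0→3: 3 black — skip
      0→4: 4 black — skip
    0 black
    2 gray
      2→0: 0 black — skip
      2→4: 4 black — skip
      6 gray
        6→3: 3 black — skip
      6 black
    2 black
  5 black
  1→6: 6 black — skip
  8 gray
    8→6: 6 black — skip
    7 gray
      7→0: 0 black — skip
      12 gray
        12→3: 3 black — skip
        12→6: 6 black — skip
      12 black
    7 black
    11 gray
      11→1: 1 is gray → back edge
First back edge: 11 → 1.

11->1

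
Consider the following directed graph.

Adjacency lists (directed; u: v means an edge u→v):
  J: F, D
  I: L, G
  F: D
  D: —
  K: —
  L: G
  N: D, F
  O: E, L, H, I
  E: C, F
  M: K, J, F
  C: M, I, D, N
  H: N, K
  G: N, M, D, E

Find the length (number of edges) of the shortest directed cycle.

For each vertex v, BFS finds the shortest path from v back to v.
The shortest such closed walk is E → C → I → G → E, length 4.

4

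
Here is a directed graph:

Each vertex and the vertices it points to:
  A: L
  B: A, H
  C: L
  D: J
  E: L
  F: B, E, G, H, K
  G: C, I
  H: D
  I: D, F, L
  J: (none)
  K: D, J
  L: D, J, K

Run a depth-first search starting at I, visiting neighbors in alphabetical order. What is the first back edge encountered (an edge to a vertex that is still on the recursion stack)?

G->I

DFS from I (visiting neighbors in alphabetical order); mark gray on enter, black on exit:
I gray
  D gray
    J gray
    J black
  D black
  F gray
    B gray
      A gray
        L gray
          L→D: D black — skip
          L→J: J black — skip
          K gray
            K→D: D black — skip
            K→J: J black — skip
          K black
        L black
      A black
      H gray
        H→D: D black — skip
      H black
    B black
    E gray
      E→L: L black — skip
    E black
    G gray
      C gray
        C→L: L black — skip
      C black
      G→I: I is gray → back edge
First back edge: G → I.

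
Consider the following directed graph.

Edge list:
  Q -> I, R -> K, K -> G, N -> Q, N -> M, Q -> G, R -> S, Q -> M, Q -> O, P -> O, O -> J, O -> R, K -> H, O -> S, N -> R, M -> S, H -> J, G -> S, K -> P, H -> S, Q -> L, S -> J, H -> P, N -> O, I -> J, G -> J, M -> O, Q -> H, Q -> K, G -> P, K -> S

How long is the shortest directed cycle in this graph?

For each vertex v, BFS finds the shortest path from v back to v.
The shortest such closed walk is R → K → P → O → R, length 4.

4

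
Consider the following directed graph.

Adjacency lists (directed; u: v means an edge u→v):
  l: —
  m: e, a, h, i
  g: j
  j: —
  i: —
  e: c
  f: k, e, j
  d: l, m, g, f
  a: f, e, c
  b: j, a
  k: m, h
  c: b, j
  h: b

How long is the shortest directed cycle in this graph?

For each vertex v, BFS finds the shortest path from v back to v.
The shortest such closed walk is a → c → b → a, length 3.

3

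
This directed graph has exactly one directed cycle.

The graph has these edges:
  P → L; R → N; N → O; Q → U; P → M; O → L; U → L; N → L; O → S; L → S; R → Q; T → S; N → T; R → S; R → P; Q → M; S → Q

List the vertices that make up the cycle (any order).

L, Q, S, U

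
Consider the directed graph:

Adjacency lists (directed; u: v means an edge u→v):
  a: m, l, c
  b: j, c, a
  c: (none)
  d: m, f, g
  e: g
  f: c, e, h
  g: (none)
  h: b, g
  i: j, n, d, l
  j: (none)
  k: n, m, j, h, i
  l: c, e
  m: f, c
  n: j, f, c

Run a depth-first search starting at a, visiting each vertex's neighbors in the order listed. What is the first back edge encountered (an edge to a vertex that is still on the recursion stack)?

b->a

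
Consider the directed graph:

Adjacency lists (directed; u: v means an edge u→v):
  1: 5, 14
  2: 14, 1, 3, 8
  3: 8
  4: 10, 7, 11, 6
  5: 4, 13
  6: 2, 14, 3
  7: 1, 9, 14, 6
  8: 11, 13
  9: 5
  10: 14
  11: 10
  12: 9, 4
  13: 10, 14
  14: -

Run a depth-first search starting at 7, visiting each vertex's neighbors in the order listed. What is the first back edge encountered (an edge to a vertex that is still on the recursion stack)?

DFS from 7 (visiting each vertex's neighbors in the order listed); mark gray on enter, black on exit:
7 gray
  1 gray
    5 gray
      4 gray
        10 gray
          14 gray
          14 black
        10 black
        4→7: 7 is gray → back edge
First back edge: 4 → 7.

4->7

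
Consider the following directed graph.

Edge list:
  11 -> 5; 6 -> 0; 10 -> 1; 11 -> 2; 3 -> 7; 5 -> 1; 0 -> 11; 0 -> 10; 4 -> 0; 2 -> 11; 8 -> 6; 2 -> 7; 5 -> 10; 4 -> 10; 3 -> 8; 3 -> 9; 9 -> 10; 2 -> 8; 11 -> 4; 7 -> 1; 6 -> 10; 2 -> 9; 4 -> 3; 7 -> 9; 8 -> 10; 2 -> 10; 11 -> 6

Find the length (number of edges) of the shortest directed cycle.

2

For each vertex v, BFS finds the shortest path from v back to v.
The shortest such closed walk is 11 → 2 → 11, length 2.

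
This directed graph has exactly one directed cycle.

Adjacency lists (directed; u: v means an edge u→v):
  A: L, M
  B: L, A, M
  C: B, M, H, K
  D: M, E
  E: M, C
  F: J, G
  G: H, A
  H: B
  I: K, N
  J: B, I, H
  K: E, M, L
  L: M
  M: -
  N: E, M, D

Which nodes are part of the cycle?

C, E, K

DFS with gray/black marking from E:
E gray
  M gray
  M black
  C gray
    B gray
      L gray
        L→M: M black — skip
      L black
      A gray
        A→L: L black — skip
        A→M: M black — skip
      A black
      B→M: M black — skip
    B black
    C→M: M black — skip
    H gray
      H→B: B black — skip
    H black
    K gray
      K→E: E is gray → back edge
Back edge closes the cycle E → C → K → E; its vertices are {C, E, K}.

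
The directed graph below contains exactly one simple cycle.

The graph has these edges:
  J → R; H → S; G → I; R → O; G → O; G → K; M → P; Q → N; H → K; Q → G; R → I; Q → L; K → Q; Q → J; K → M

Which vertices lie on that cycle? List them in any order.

G, K, Q

DFS with gray/black marking from K:
K gray
  Q gray
    J gray
      R gray
        I gray
        I black
        O gray
        O black
      R black
    J black
    G gray
      G→O: O black — skip
      G→K: K is gray → back edge
Back edge closes the cycle K → Q → G → K; its vertices are {G, K, Q}.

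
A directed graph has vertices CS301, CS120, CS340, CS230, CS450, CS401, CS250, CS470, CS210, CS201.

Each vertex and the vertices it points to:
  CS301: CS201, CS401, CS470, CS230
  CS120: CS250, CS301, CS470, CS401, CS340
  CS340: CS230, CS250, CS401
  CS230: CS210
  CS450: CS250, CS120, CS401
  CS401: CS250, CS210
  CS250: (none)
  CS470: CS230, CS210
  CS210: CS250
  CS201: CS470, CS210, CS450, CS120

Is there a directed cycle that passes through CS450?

CS450 is on a cycle iff CS450 can reach itself via ≥1 edge.
CS450 → CS120 → CS301 → CS201 → CS450 — yes.

Yes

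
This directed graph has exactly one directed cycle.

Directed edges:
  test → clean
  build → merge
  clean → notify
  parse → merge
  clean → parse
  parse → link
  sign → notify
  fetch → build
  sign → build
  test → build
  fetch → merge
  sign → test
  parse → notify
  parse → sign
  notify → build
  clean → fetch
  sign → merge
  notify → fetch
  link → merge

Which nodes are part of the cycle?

DFS with gray/black marking from test:
test gray
  clean gray
    parse gray
      notify gray
        build gray
          merge gray
          merge black
        build black
        fetch gray
          fetch→build: build black — skip
          fetch→merge: merge black — skip
        fetch black
      notify black
      sign gray
        sign→build: build black — skip
        sign→notify: notify black — skip
        sign→test: test is gray → back edge
Back edge closes the cycle test → clean → parse → sign → test; its vertices are {sign, test, clean, parse}.

sign, test, clean, parse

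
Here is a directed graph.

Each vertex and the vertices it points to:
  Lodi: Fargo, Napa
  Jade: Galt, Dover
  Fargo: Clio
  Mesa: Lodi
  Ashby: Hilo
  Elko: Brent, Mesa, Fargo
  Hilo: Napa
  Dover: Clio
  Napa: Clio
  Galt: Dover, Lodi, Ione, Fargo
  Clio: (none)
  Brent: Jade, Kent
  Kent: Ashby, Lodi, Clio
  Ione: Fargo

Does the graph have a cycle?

No

DFS with white/gray/black marking, starting from Elko:
Elko gray
  Brent gray
    Jade gray
      Galt gray
        Dover gray
          Clio gray
          Clio black
        Dover black
        Lodi gray
          Fargo gray
            Fargo→Clio: Clio black — skip
          Fargo black
          Napa gray
            Napa→Clio: Clio black — skip
          Napa black
        Lodi black
        Ione gray
          Ione→Fargo: Fargo black — skip
        Ione black
        Galt→Fargo: Fargo black — skip
      Galt black
      Jade→Dover: Dover black — skip
    Jade black
    Kent gray
      Ashby gray
        Hilo gray
          Hilo→Napa: Napa black — skip
        Hilo black
      Ashby black
      Kent→Lodi: Lodi black — skip
      Kent→Clio: Clio black — skip
    Kent black
  Brent black
  Mesa gray
    Mesa→Lodi: Lodi black — skip
  Mesa black
  Elko→Fargo: Fargo black — skip
Elko black
Every edge goes to a white or black vertex — no back edge, so the graph is acyclic.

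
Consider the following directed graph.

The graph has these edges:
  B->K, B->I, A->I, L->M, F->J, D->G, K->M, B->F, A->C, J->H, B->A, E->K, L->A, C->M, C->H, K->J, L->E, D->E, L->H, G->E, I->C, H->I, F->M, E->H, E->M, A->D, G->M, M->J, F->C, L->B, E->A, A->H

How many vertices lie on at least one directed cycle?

A vertex is on a directed cycle iff it belongs to a strongly connected component of size ≥ 2 (or has a self-loop).
The vertices on cycles are {A, C, D, E, G, H, I, J, M} — 9 in total.

9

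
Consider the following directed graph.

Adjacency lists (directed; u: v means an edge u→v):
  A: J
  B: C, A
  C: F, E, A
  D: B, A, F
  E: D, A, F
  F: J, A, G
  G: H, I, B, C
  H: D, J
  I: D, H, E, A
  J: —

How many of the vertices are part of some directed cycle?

A vertex is on a directed cycle iff it belongs to a strongly connected component of size ≥ 2 (or has a self-loop).
The vertices on cycles are {B, C, D, E, F, G, H, I} — 8 in total.

8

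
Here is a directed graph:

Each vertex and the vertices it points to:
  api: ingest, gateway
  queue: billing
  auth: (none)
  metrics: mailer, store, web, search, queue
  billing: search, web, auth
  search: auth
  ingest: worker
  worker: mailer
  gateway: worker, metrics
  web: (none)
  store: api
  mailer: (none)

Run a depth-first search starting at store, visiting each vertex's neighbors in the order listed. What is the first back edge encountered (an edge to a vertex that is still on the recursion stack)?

DFS from store (visiting each vertex's neighbors in the order listed); mark gray on enter, black on exit:
store gray
  api gray
    ingest gray
      worker gray
        mailer gray
        mailer black
      worker black
    ingest black
    gateway gray
      gateway→worker: worker black — skip
      metrics gray
        metrics→mailer: mailer black — skip
        metrics→store: store is gray → back edge
First back edge: metrics → store.

metrics→store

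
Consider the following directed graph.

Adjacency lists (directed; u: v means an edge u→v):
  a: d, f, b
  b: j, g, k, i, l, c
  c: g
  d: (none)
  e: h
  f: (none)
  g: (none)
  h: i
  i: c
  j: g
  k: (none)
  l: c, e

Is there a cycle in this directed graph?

No

DFS with white/gray/black marking, starting from e:
e gray
  h gray
    i gray
      c gray
        g gray
        g black
      c black
    i black
  h black
e black
a gray
  d gray
  d black
  f gray
  f black
  b gray
    j gray
      j→g: g black — skip
    j black
    b→g: g black — skip
    k gray
    k black
    b→i: i black — skip
    l gray
      l→c: c black — skip
      l→e: e black — skip
    l black
    b→c: c black — skip
  b black
a black
Every edge goes to a white or black vertex — no back edge, so the graph is acyclic.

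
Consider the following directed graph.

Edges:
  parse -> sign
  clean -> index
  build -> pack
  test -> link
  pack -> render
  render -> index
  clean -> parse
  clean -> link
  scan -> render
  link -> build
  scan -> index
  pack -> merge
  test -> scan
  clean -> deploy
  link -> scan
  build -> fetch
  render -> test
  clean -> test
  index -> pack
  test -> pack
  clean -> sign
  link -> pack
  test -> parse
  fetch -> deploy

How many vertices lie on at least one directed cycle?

7

A vertex is on a directed cycle iff it belongs to a strongly connected component of size ≥ 2 (or has a self-loop).
The vertices on cycles are {link, pack, scan, test, build, index, render} — 7 in total.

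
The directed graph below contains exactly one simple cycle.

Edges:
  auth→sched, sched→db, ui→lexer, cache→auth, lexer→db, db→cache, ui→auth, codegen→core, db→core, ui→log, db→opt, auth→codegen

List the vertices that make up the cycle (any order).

DFS with gray/black marking from auth:
auth gray
  sched gray
    db gray
      cache gray
        cache→auth: auth is gray → back edge
Back edge closes the cycle auth → sched → db → cache → auth; its vertices are {db, auth, cache, sched}.

db, auth, cache, sched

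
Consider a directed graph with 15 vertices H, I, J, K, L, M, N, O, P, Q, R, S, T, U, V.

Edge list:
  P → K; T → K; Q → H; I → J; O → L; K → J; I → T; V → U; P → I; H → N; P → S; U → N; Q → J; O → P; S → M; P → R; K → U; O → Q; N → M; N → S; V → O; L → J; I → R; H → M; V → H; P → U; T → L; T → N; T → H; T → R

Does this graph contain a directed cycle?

DFS with white/gray/black marking, starting from K:
K gray
  U gray
    N gray
      M gray
      M black
      S gray
        S→M: M black — skip
      S black
    N black
  U black
  J gray
  J black
K black
H gray
  H→M: M black — skip
  H→N: N black — skip
H black
I gray
  I→J: J black — skip
  T gray
    L gray
      L→J: J black — skip
    L black
    T→H: H black — skip
    T→K: K black — skip
    R gray
    R black
    T→N: N black — skip
  T black
  I→R: R black — skip
I black
O gray
  O→L: L black — skip
  Q gray
    Q→J: J black — skip
    Q→H: H black — skip
  Q black
  P gray
    P→U: U black — skip
    P→K: K black — skip
    P→S: S black — skip
    P→I: I black — skip
    P→R: R black — skip
  P black
O black
V gray
  V→O: O black — skip
  V→H: H black — skip
  V→U: U black — skip
V black
Every edge goes to a white or black vertex — no back edge, so the graph is acyclic.

No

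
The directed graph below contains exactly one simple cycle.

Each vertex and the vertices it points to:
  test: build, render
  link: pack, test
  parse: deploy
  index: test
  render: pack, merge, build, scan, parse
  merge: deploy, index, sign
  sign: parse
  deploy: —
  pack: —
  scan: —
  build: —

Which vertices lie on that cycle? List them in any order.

test, index, merge, render

DFS with gray/black marking from test:
test gray
  build gray
  build black
  render gray
    pack gray
    pack black
    merge gray
      deploy gray
      deploy black
      index gray
        index→test: test is gray → back edge
Back edge closes the cycle test → render → merge → index → test; its vertices are {test, index, merge, render}.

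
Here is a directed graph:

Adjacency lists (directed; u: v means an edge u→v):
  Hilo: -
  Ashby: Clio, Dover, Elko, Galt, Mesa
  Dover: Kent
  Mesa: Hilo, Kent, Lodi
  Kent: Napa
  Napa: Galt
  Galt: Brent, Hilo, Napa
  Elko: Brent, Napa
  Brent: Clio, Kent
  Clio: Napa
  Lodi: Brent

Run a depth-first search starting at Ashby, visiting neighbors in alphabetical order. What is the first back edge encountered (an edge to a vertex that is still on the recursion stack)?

Brent→Clio

DFS from Ashby (visiting neighbors in alphabetical order); mark gray on enter, black on exit:
Ashby gray
  Clio gray
    Napa gray
      Galt gray
        Brent gray
          Brent→Clio: Clio is gray → back edge
First back edge: Brent → Clio.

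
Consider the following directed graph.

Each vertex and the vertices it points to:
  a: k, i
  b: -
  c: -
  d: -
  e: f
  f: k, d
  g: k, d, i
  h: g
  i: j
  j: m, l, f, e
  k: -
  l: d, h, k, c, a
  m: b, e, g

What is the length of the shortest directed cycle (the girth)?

4

For each vertex v, BFS finds the shortest path from v back to v.
The shortest such closed walk is j → m → g → i → j, length 4.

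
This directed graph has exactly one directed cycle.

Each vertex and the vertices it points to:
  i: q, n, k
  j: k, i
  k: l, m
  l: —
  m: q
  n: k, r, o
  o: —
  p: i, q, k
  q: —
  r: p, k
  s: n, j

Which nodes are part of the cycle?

i, n, p, r

DFS with gray/black marking from n:
n gray
  k gray
    l gray
    l black
    m gray
      q gray
      q black
    m black
  k black
  r gray
    p gray
      i gray
        i→q: q black — skip
        i→n: n is gray → back edge
Back edge closes the cycle n → r → p → i → n; its vertices are {i, n, p, r}.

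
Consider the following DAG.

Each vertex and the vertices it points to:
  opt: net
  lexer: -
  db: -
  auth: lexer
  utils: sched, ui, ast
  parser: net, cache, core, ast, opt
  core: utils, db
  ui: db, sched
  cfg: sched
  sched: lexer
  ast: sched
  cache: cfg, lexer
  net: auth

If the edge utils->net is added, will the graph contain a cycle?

No

Adding utils→net creates a cycle iff net can already reach utils.
Explore from net: no path reaches utils. The graph stays acyclic.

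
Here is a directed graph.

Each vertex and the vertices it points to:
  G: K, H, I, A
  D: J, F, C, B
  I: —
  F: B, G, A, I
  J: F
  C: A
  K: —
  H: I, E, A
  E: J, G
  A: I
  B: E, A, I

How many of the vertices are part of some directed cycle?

6

A vertex is on a directed cycle iff it belongs to a strongly connected component of size ≥ 2 (or has a self-loop).
The vertices on cycles are {B, E, F, G, H, J} — 6 in total.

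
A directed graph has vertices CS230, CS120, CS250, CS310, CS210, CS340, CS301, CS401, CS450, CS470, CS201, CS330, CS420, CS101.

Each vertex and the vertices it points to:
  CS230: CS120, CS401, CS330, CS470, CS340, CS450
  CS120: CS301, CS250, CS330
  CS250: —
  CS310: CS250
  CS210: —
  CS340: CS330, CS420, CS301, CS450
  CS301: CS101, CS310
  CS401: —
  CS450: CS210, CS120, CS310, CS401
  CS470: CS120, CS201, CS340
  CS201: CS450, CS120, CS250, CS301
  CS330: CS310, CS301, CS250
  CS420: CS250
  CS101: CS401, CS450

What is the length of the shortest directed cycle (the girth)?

4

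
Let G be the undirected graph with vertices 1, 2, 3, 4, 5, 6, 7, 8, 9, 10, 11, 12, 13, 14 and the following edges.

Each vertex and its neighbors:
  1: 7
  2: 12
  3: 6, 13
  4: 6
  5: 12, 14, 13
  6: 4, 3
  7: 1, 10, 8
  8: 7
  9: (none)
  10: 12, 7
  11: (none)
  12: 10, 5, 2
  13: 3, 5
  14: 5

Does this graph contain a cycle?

No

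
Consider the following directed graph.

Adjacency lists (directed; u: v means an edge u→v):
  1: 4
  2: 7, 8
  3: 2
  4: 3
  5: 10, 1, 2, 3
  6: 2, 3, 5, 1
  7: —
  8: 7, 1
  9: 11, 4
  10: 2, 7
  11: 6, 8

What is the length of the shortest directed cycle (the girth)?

5

For each vertex v, BFS finds the shortest path from v back to v.
The shortest such closed walk is 4 → 3 → 2 → 8 → 1 → 4, length 5.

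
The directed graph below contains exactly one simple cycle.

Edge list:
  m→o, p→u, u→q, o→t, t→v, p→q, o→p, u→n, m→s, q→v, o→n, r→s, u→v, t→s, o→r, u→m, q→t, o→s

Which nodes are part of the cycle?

DFS with gray/black marking from o:
o gray
  r gray
    s gray
    s black
  r black
  t gray
    v gray
    v black
    t→s: s black — skip
  t black
  p gray
    u gray
      q gray
        q→t: t black — skip
        q→v: v black — skip
      q black
      m gray
        m→o: o is gray → back edge
Back edge closes the cycle o → p → u → m → o; its vertices are {m, o, p, u}.

m, o, p, u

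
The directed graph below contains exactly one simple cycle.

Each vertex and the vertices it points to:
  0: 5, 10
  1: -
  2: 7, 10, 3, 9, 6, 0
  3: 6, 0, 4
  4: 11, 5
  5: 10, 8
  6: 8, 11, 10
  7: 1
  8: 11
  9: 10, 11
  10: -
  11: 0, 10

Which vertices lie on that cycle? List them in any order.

0, 5, 8, 11

DFS with gray/black marking from 8:
8 gray
  11 gray
    0 gray
      5 gray
        10 gray
        10 black
        5→8: 8 is gray → back edge
Back edge closes the cycle 8 → 11 → 0 → 5 → 8; its vertices are {0, 5, 8, 11}.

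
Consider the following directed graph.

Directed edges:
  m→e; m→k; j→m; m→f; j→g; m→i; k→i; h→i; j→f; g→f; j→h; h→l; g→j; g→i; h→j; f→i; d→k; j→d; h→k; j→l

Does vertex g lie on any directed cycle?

g is on a cycle iff g can reach itself via ≥1 edge.
g → j → g — yes.

Yes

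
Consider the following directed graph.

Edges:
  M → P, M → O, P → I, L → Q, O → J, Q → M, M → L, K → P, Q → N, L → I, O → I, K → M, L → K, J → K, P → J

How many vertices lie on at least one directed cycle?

A vertex is on a directed cycle iff it belongs to a strongly connected component of size ≥ 2 (or has a self-loop).
The vertices on cycles are {J, K, L, M, O, P, Q} — 7 in total.

7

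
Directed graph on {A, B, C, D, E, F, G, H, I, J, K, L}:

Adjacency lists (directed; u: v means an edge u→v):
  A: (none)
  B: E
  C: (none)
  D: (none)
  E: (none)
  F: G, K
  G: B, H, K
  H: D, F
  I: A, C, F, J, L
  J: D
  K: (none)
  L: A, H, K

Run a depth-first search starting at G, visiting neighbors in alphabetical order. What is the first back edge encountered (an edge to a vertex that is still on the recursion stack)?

DFS from G (visiting neighbors in alphabetical order); mark gray on enter, black on exit:
G gray
  B gray
    E gray
    E black
  B black
  H gray
    D gray
    D black
    F gray
      F→G: G is gray → back edge
First back edge: F → G.

F→G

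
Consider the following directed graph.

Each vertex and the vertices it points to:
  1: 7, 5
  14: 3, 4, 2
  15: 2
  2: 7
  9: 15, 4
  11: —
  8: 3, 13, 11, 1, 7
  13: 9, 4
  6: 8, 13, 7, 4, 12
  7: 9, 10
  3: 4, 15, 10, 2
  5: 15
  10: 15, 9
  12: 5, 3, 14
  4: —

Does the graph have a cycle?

DFS with white/gray/black marking, starting from 10:
10 gray
  15 gray
    2 gray
      7 gray
        9 gray
          9→15: 15 is gray → back edge
Back edge found, so a cycle exists: 15 → 2 → 7 → 9 → 15.

Yes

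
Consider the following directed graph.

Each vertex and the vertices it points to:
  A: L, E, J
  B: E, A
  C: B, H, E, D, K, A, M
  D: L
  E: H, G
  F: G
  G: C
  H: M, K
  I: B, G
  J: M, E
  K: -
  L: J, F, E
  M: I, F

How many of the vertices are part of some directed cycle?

12

A vertex is on a directed cycle iff it belongs to a strongly connected component of size ≥ 2 (or has a self-loop).
The vertices on cycles are {A, B, C, D, E, F, G, H, I, J, L, M} — 12 in total.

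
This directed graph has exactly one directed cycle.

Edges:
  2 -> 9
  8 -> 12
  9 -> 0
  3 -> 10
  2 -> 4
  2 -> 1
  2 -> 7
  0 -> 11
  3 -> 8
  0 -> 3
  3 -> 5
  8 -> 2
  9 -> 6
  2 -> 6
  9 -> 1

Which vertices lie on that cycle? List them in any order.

0, 2, 3, 8, 9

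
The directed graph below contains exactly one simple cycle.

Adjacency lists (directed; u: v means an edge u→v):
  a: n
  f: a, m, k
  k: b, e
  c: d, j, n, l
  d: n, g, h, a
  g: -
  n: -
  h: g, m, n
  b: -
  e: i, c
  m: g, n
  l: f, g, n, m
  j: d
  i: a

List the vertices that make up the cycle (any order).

c, e, f, k, l

DFS with gray/black marking from k:
k gray
  b gray
  b black
  e gray
    i gray
      a gray
        n gray
        n black
      a black
    i black
    c gray
      d gray
        d→n: n black — skip
        g gray
        g black
        h gray
          h→g: g black — skip
          m gray
            m→g: g black — skip
            m→n: n black — skip
          m black
          h→n: n black — skip
        h black
        d→a: a black — skip
      d black
      j gray
        j→d: d black — skip
      j black
      c→n: n black — skip
      l gray
        f gray
          f→a: a black — skip
          f→m: m black — skip
          f→k: k is gray → back edge
Back edge closes the cycle k → e → c → l → f → k; its vertices are {c, e, f, k, l}.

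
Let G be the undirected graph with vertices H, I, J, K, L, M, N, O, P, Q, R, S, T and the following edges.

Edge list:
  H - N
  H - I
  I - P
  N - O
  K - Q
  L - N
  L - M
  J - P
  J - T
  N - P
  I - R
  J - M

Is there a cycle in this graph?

DFS, tracking each vertex's parent; an edge to a visited non-parent vertex closes a cycle.
Start from R:
visit R (parent –)
  visit I (parent R)
    I–R: parent, skip
    visit H (parent I)
      visit N (parent H)
        N–H: parent, skip
        visit L (parent N)
          visit M (parent L)
            M–L: parent, skip
            visit J (parent M)
              J–M: parent, skip
              visit T (parent J)
                T–J: parent, skip
              visit P (parent J)
                P–J: parent, skip
                P–I: I visited and ≠ parent → cycle
Cycle: I – H – N – L – M – J – P – I.

Yes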